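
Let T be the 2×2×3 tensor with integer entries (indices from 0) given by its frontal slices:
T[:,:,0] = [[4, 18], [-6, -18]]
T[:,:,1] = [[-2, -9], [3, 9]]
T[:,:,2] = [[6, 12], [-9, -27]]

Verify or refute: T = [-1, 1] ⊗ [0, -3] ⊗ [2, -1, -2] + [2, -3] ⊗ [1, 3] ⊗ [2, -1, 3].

No

Reconstruct entry (1,1,0) from the claimed factors: Σₗ aₗ[1]bₗ[1]cₗ[0] = (1)·(-3)·(2) + (-3)·(3)·(2) = -24, but T[1,1,0] = -18. The claim is false.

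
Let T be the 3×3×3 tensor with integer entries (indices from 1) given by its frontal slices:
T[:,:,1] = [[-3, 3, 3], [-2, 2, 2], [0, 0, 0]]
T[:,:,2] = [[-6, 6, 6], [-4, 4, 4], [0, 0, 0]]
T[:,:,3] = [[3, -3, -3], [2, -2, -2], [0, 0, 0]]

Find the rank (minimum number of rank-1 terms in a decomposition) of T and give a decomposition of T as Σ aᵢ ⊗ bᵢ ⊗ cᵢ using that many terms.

Lower bound: T ≠ 0 (e.g. T[1,1,1] = -3), so rank(T) ≥ 1.
Upper bound: if T = a ⊗ b ⊗ c then every fibre of T is a multiple of the corresponding factor, so read the factors off the fibres through the nonzero entry T[1,1,1] = -3.
The mode-1 fibre T[:,1,1] = [-3, -2, 0] gives a = [3, 2, 0] (primitive direction); the mode-2 fibre T[1,:,1] = [-3, 3, 3] gives b = [1, -1, -1]; then c[k] = T[1,1,k] / (a[1]·b[1]) = [-3, -6, 3] / 3 = [-1, -2, 1].
Expanding [3, 2, 0] ⊗ [1, -1, -1] ⊗ [-1, -2, 1] reproduces all 27 entries of T, so T = [3, 2, 0] ⊗ [1, -1, -1] ⊗ [-1, -2, 1] and rank(T) ≤ 1.
These bounds meet, so rank(T) = 1.
Check entry T[3,3,1] = 0: (0)·(-1)·(-1) = 0.

rank(T) = 1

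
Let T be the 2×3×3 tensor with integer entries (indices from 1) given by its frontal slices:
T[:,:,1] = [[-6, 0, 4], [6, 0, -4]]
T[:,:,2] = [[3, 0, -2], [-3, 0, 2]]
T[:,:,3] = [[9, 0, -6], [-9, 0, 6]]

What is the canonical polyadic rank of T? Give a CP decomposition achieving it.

Lower bound: T ≠ 0 (e.g. T[1,1,1] = -6), so rank(T) ≥ 1.
Upper bound: if T = a ⊗ b ⊗ c then every fibre of T is a multiple of the corresponding factor, so read the factors off the fibres through the nonzero entry T[1,1,1] = -6.
The mode-1 fibre T[:,1,1] = [-6, 6] gives a = (1, -1) (primitive direction); the mode-2 fibre T[1,:,1] = [-6, 0, 4] gives b = (3, 0, -2); then c[k] = T[1,1,k] / (a[1]·b[1]) = [-6, 3, 9] / 3 = (-2, 1, 3).
Expanding (1, -1) ⊗ (3, 0, -2) ⊗ (-2, 1, 3) reproduces all 18 entries of T, so T = (1, -1) ⊗ (3, 0, -2) ⊗ (-2, 1, 3) and rank(T) ≤ 1.
These bounds meet, so rank(T) = 1.

rank(T) = 1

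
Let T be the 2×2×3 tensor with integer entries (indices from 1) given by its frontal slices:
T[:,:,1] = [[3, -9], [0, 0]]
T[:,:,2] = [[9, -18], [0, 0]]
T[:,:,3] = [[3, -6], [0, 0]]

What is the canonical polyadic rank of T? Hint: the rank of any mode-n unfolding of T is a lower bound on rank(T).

Lower bound: the mode-3 unfolding of T (rows indexed by k, columns by (i,j) = (1,1), (1,2), (2,1), (2,2)) is [[3, -9, 0, 0], [9, -18, 0, 0], [3, -6, 0, 0]].
There the 2×2 minor on rows k ∈ {1, 2}, columns (i,j) ∈ {(1,1), (1,2)} is det [[3, -9], [9, -18]] = 27 ≠ 0, so this unfolding has rank ≥ 2; CP rank is at least every unfolding rank, so rank(T) ≥ 2. (Unfolding ranks only ever bound the CP rank from below — rank(T) can be strictly larger than all of them — so the matching upper bound has to come from an explicit 2-term decomposition.)
Upper bound — finding two terms. Every mode-1 slice of T is a multiple of one matrix: T[i,:,:] = a[i]·M with a = [1, 0] and M = [[3, 9, 3], [-9, -18, -6]] (rows indexed by j, columns by k). So it suffices to write M as a sum of two rank-1 matrices.
Splitting M by its rows (j = 1, 2), M = [1, 0][3, 9, 3]ᵀ + [0, 1][-9, -18, -6]ᵀ.
Hence T = [1, 0] (x) [1, 0] (x) [3, 9, 3] + [1, 0] (x) [0, 1] (x) [-9, -18, -6], so rank(T) ≤ 2.
These bounds meet, so rank(T) = 2.
Check entry T[2,2,2] = 0: (0)·(0)·(9) + (0)·(1)·(-18) = 0.

2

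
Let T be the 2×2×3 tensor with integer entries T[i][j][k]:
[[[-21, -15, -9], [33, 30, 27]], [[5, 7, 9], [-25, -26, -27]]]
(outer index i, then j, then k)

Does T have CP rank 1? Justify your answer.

The mode-3 unfolding of T (rows indexed by k, columns by (i,j) = (0,0), (0,1), (1,0), (1,1)) is [[-21, 33, 5, -25], [-15, 30, 7, -26], [-9, 27, 9, -27]].
There the 2×2 minor on rows k ∈ {0, 1}, columns (i,j) ∈ {(0,0), (0,1)} is det [[-21, 33], [-15, 30]] = -135 ≠ 0, so this unfolding has rank ≥ 2; CP rank is at least every unfolding rank, so rank(T) ≥ 2.
In particular rank(T) ≥ 2 > 1, so T is not rank-1.

No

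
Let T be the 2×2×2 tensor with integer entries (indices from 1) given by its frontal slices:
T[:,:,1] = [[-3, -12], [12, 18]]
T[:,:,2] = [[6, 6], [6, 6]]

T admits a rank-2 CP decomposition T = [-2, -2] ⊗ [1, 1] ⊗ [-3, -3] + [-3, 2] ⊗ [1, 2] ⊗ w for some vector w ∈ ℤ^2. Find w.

w = [3, 0]

Subtract the known terms from T to get the rank-1 residual R = [-3, 2] ⊗ [1, 2] ⊗ w, so R[i,j,k] = a[i]·b[j]·w[k]. Pick indices with nonzero a[1]·b[1] = (-3)·(1) = -3. Only the fibre through (1,1,·) is needed: R[1,1,:] = T[1,1,:] − Σₗ aₗ[1]bₗ[1]cₗ = [-3, 6] − (-2)·(1)·[-3, -3] = [-9, 0]. Then w[k] = R[1,1,k] / -3 for each k, giving w = [-9, 0] / -3 = [3, 0].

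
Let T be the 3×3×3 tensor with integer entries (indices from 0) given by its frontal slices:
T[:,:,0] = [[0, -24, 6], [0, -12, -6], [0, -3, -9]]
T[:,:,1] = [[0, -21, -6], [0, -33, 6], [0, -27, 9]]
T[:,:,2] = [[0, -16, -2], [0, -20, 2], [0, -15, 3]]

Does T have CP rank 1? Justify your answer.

No

The mode-2 unfolding of T (rows indexed by j, columns by (i,k) = (0,0), (0,1), (0,2), (1,0), (1,1), (1,2), (2,0), (2,1), (2,2)) is [[0, 0, 0, 0, 0, 0, 0, 0, 0], [-24, -21, -16, -12, -33, -20, -3, -27, -15], [6, -6, -2, -6, 6, 2, -9, 9, 3]].
There the 2×2 minor on rows j ∈ {1, 2}, columns (i,k) ∈ {(0,0), (0,1)} is det [[-24, -21], [6, -6]] = 270 ≠ 0, so this unfolding has rank ≥ 2; CP rank is at least every unfolding rank, so rank(T) ≥ 2.
In particular rank(T) ≥ 2 > 1, so T is not rank-1.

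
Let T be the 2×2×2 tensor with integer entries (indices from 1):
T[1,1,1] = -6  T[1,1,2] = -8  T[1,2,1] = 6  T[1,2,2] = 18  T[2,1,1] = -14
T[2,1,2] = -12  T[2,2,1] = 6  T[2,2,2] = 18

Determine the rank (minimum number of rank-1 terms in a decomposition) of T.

2

Lower bound: in the mode-3 unfolding of T (rows indexed by k, columns by (i,j)) the 2×2 minor on rows k ∈ {1, 2}, columns (i,j) ∈ {(1,1), (1,2)} is det [[-6, 6], [-8, 18]] = -60 ≠ 0, so that unfolding has rank ≥ 2 and hence rank(T) ≥ 2 (CP rank is at least every unfolding rank, though it can be larger).
Upper bound: with S_k = T[:,:,k], the two rank-1 terms a₁b₁ᵀ, a₂b₂ᵀ are the rank-1 members of the pencil x·S₁ + y·S₂.
det(x·S₁ + y·S₂) is 48·x² + 168·xy + 72·y² = 24·(x + 3·y)(2·x + y), vanishing at (x:y) = (3:-1) and (1:-2).
M₁ = 3·S₁ − S₂ = [[-10, 0], [-30, 0]] = (-10)·[1, 3][1, 0]ᵀ and M₂ = S₁ − 2·S₂ = [[10, -30], [10, -30]] = 10·[1, 1][1, -3]ᵀ, so take a₁ = [1, 3], b₁ = [1, 0], a₂ = [1, 1], b₂ = [1, -3].
Each slice is an integer combination of E₁ = a₁b₁ᵀ and E₂ = a₂b₂ᵀ: S₁ = −4·E₁ − 2·E₂, S₂ = −2·E₁ − 6·E₂; reading off coefficients, c₁ = [-4, -2] and c₂ = [-2, -6].
Hence T = [1, 3] (x) [1, 0] (x) [-4, -2] + [1, 1] (x) [1, -3] (x) [-2, -6], so rank(T) ≤ 2.
These bounds meet, so rank(T) = 2.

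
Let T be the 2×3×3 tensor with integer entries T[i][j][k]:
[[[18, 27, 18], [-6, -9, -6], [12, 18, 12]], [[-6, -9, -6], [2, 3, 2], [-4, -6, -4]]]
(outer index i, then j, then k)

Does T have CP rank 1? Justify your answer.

If T = a ⊗ b ⊗ c then every fibre of T is a multiple of the corresponding factor, so read the factors off the fibres through the nonzero entry T[0,0,0] = 18.
The mode-1 fibre T[:,0,0] = [18, -6] gives a = [3, -1] (primitive direction); the mode-2 fibre T[0,:,0] = [18, -6, 12] gives b = [3, -1, 2]; then c[k] = T[0,0,k] / (a[0]·b[0]) = [18, 27, 18] / 9 = [2, 3, 2].
Expanding [3, -1] ⊗ [3, -1, 2] ⊗ [2, 3, 2] reproduces all 18 entries of T, so T = [3, -1] ⊗ [3, -1, 2] ⊗ [2, 3, 2] and rank(T) ≤ 1.
Equivalently every frontal slice T[:,:,k] is c[k] times the rank-1 matrix [3, -1] ⊗ [3, -1, 2]. So T has rank 1 (it is nonzero).

Yes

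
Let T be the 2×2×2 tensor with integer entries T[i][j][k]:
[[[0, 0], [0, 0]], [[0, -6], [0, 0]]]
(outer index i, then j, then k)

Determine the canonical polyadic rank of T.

Lower bound: T ≠ 0 (e.g. T[1,0,1] = -6), so rank(T) ≥ 1.
Upper bound: the mode-1 fibre T[:,0,1] = [0, -6] gives a = (0, 1) (primitive direction); the mode-2 fibre T[1,:,1] = [-6, 0] gives b = (1, 0); then c[k] = T[1,0,k] / (a[1]·b[0]) = [0, -6] / 1 = (0, -6).
Expanding (0, 1) (x) (1, 0) (x) (0, -6) reproduces all 8 entries of T, so T = (0, 1) (x) (1, 0) (x) (0, -6) and rank(T) ≤ 1.
These bounds meet, so rank(T) = 1.

1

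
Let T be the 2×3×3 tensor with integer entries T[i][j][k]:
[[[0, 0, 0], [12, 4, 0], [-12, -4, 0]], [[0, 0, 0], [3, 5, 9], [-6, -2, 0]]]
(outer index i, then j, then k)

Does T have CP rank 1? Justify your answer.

No

The mode-2 unfolding of T (rows indexed by j, columns by (i,k) = (0,0), (0,1), (0,2), (1,0), (1,1), (1,2)) is [[0, 0, 0, 0, 0, 0], [12, 4, 0, 3, 5, 9], [-12, -4, 0, -6, -2, 0]].
There the 2×2 minor on rows j ∈ {1, 2}, columns (i,k) ∈ {(0,0), (1,0)} is det [[12, 3], [-12, -6]] = -36 ≠ 0, so this unfolding has rank ≥ 2; CP rank is at least every unfolding rank, so rank(T) ≥ 2.
In particular rank(T) ≥ 2 > 1, so T is not rank-1.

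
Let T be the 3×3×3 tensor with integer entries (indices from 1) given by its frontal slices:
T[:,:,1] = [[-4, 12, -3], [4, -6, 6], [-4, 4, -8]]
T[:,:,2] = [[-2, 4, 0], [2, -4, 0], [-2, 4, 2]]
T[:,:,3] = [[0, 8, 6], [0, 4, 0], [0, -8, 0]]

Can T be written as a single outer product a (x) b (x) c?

No

The mode-2 unfolding of T (rows indexed by j, columns by (i,k) = (1,1), (1,2), (1,3), (2,1), (2,2), (2,3), (3,1), (3,2), (3,3)) is [[-4, -2, 0, 4, 2, 0, -4, -2, 0], [12, 4, 8, -6, -4, 4, 4, 4, -8], [-3, 0, 6, 6, 0, 0, -8, 2, 0]].
There the 3×3 minor on rows j ∈ {1, 2, 3}, columns (i,k) ∈ {(1,1), (1,2), (1,3)} is det [[-4, -2, 0], [12, 4, 8], [-3, 0, 6]] = 96 ≠ 0, so this unfolding has rank ≥ 3; CP rank is at least every unfolding rank, so rank(T) ≥ 3.
In particular rank(T) ≥ 3 > 1, so T is not rank-1.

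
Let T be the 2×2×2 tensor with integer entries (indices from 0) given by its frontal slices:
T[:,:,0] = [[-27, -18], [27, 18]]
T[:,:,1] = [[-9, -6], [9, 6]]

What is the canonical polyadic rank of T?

1

Lower bound: T ≠ 0 (e.g. T[0,0,0] = -27), so rank(T) ≥ 1.
Upper bound: the mode-1 fibre T[:,0,0] = [-27, 27] gives a = [1, -1] (primitive direction); the mode-2 fibre T[0,:,0] = [-27, -18] gives b = [3, 2]; then c[k] = T[0,0,k] / (a[0]·b[0]) = [-27, -9] / 3 = [-9, -3].
Expanding [1, -1] ⊗ [3, 2] ⊗ [-9, -3] reproduces all 8 entries of T, so T = [1, -1] ⊗ [3, 2] ⊗ [-9, -3] and rank(T) ≤ 1.
These bounds meet, so rank(T) = 1.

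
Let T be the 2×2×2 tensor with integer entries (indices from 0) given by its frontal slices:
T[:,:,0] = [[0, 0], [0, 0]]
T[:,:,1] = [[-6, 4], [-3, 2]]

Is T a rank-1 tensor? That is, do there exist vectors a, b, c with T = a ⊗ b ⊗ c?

If T = a ⊗ b ⊗ c then every fibre of T is a multiple of the corresponding factor, so read the factors off the fibres through the nonzero entry T[0,0,1] = -6.
The mode-1 fibre T[:,0,1] = [-6, -3] gives a = [2, 1] (primitive direction); the mode-2 fibre T[0,:,1] = [-6, 4] gives b = [3, -2]; then c[k] = T[0,0,k] / (a[0]·b[0]) = [0, -6] / 6 = [0, -1].
Expanding [2, 1] ⊗ [3, -2] ⊗ [0, -1] reproduces all 8 entries of T, so T = [2, 1] ⊗ [3, -2] ⊗ [0, -1] and rank(T) ≤ 1.
Equivalently every frontal slice T[:,:,k] is c[k] times the rank-1 matrix [2, 1] ⊗ [3, -2]. So T has rank 1 (it is nonzero).

Yes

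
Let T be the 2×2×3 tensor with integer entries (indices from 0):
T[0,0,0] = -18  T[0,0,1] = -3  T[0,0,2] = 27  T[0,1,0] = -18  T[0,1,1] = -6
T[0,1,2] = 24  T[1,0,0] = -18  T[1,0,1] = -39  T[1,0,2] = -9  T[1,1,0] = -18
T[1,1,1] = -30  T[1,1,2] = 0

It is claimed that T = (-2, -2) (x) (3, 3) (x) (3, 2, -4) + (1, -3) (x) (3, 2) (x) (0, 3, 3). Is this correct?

No

Reconstruct entry (0,0,2) from the claimed factors: Σₗ aₗ[0]bₗ[0]cₗ[2] = (-2)·(3)·(-4) + (1)·(3)·(3) = 33, but T[0,0,2] = 27. The claim is false.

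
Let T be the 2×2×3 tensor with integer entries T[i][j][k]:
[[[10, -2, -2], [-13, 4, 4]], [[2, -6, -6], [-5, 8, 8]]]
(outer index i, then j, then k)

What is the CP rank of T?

Lower bound: the mode-2 unfolding of T (rows indexed by j, columns by (i,k) = (0,0), (0,1), (0,2), (1,0), (1,1), (1,2)) is [[10, -2, -2, 2, -6, -6], [-13, 4, 4, -5, 8, 8]].
There the 2×2 minor on rows j ∈ {0, 1}, columns (i,k) ∈ {(0,0), (0,1)} is det [[10, -2], [-13, 4]] = 14 ≠ 0, so this unfolding has rank ≥ 2; CP rank is at least every unfolding rank, so rank(T) ≥ 2. (This is only a lower bound: in general the CP rank may exceed every unfolding rank, so we still need to exhibit 2 rank-1 terms summing to T.)
Upper bound — finding two terms. Write S_k = T[:,:,k] for the frontal slices: S₀ = [[10, -13], [2, -5]], S₁ = [[-2, 4], [-6, 8]], S₂ = [[-2, 4], [-6, 8]].
If T = a₁ (x) b₁ (x) c₁ + a₂ (x) b₂ (x) c₂ then each S_k = c₁[k]·a₁b₁ᵀ + c₂[k]·a₂b₂ᵀ. S₀ and S₁ are linearly independent, so a₁b₁ᵀ and a₂b₂ᵀ must span the same plane of matrices: they are the rank-1 matrices of the form x·S₀ + y·S₁.
det(x·S₀ + y·S₁) is −24·x² + 4·xy + 8·y² = (-4)·(3·x − 2·y)(2·x + y), vanishing at (x:y) = (2:3) and (1:-2).
M₁ = 2·S₀ + 3·S₁ = [[14, -14], [-14, 14]] = 14·[1, -1][1, -1]ᵀ and M₂ = S₀ − 2·S₁ = [[14, -21], [14, -21]] = 7·[1, 1][2, -3]ᵀ, so take a₁ = [1, -1], b₁ = [1, -1], a₂ = [1, 1], b₂ = [2, -3].
Each slice is an integer combination of E₁ = a₁b₁ᵀ and E₂ = a₂b₂ᵀ: S₀ = 4·E₁ + 3·E₂, S₁ = 2·E₁ − 2·E₂, S₂ = 2·E₁ − 2·E₂; reading off coefficients, c₁ = [4, 2, 2] and c₂ = [3, -2, -2].
Hence T = [1, -1] (x) [1, -1] (x) [4, 2, 2] + [1, 1] (x) [2, -3] (x) [3, -2, -2], so rank(T) ≤ 2.
These bounds meet, so rank(T) = 2.

2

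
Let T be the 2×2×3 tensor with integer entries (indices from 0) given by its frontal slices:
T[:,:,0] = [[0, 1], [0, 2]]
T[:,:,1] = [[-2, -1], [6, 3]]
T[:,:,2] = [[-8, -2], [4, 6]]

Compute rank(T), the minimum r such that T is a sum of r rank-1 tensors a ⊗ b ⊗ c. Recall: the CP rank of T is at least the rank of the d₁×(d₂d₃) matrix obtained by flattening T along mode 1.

3

Lower bound: the mode-3 unfolding of T (rows indexed by k, columns by (i,j) = (0,0), (0,1), (1,0), (1,1)) is [[0, 1, 0, 2], [-2, -1, 6, 3], [-8, -2, 4, 6]].
There the 3×3 minor on rows k ∈ {0, 1, 2}, columns (i,j) ∈ {(0,0), (0,1), (1,0)} is det [[0, 1, 0], [-2, -1, 6], [-8, -2, 4]] = -40 ≠ 0, so this unfolding has rank ≥ 3; CP rank is at least every unfolding rank, so rank(T) ≥ 3. (This is only a lower bound: in general the CP rank may exceed every unfolding rank, so we still need to exhibit 3 rank-1 terms summing to T.)
Upper bound: T is a sum of 3 rank-1 terms, T = [1, 2] ⊗ [0, 1] ⊗ [1, 1, 2] + [1, 2] ⊗ [1, 0] ⊗ [0, 2, 0] + [2, -1] ⊗ [2, 1] ⊗ [0, -1, -2] (one valid choice — decompositions are not unique — normalised so each a, b is primitive with positive first nonzero entry; check it by expanding all entries), so rank(T) ≤ 3.
These bounds meet, so rank(T) = 3.
Check entry T[0,0,1] = -2: (1)·(0)·(1) + (1)·(1)·(2) + (2)·(2)·(-1) = -2.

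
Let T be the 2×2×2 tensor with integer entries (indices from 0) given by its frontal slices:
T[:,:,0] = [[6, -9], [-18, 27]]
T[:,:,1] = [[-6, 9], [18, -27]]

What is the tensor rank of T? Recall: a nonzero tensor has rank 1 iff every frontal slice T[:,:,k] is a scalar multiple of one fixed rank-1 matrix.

Lower bound: T ≠ 0 (e.g. T[0,0,0] = 6), so rank(T) ≥ 1.
Upper bound: the mode-1 fibre T[:,0,0] = [6, -18] gives a = [1, -3] (primitive direction); the mode-2 fibre T[0,:,0] = [6, -9] gives b = [2, -3]; then c[k] = T[0,0,k] / (a[0]·b[0]) = [6, -6] / 2 = [3, -3].
Expanding [1, -3] ⊗ [2, -3] ⊗ [3, -3] reproduces all 8 entries of T, so T = [1, -3] ⊗ [2, -3] ⊗ [3, -3] and rank(T) ≤ 1.
These bounds meet, so rank(T) = 1.

1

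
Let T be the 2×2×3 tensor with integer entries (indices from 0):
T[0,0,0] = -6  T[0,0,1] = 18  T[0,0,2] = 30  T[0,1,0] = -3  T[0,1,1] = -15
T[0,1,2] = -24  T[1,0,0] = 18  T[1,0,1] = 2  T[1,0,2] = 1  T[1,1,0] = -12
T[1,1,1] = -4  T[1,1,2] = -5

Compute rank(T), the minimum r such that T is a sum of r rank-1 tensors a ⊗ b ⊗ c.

Lower bound: the mode-3 unfolding of T (rows indexed by k, columns by (i,j) = (0,0), (0,1), (1,0), (1,1)) is [[-6, -3, 18, -12], [18, -15, 2, -4], [30, -24, 1, -5]].
There the 2×2 minor on rows k ∈ {0, 1}, columns (i,j) ∈ {(0,0), (0,1)} is det [[-6, -3], [18, -15]] = 144 ≠ 0, so this unfolding has rank ≥ 2; CP rank is at least every unfolding rank, so rank(T) ≥ 2. (This is only a lower bound: in general the CP rank may exceed every unfolding rank, so we still need to exhibit 2 rank-1 terms summing to T.)
Upper bound — finding two terms. Write S_k = T[:,:,k] for the frontal slices: S₀ = [[-6, -3], [18, -12]], S₁ = [[18, -15], [2, -4]], S₂ = [[30, -24], [1, -5]].
If T = a₁ ⊗ b₁ ⊗ c₁ + a₂ ⊗ b₂ ⊗ c₂ then each S_k = c₁[k]·a₁b₁ᵀ + c₂[k]·a₂b₂ᵀ. S₀ and S₁ are linearly independent, so a₁b₁ᵀ and a₂b₂ᵀ must span the same plane of matrices: they are the rank-1 matrices of the form x·S₀ + y·S₁.
det(x·S₀ + y·S₁) is 126·x² + 84·xy − 42·y² = 42·(3·x − y)(x + y), vanishing at (x:y) = (1:3) and (1:-1).
M₁ = S₀ + 3·S₁ = [[48, -48], [24, -24]] = 24·(2, 1)(1, -1)ᵀ and M₂ = S₀ − S₁ = [[-24, 12], [16, -8]] = (-4)·(3, -2)(2, -1)ᵀ, so take a₁ = (2, 1), b₁ = (1, -1), a₂ = (3, -2), b₂ = (2, -1).
Each slice is an integer combination of E₁ = a₁b₁ᵀ and E₂ = a₂b₂ᵀ: S₀ = 6·E₁ − 3·E₂, S₁ = 6·E₁ + E₂, S₂ = 9·E₁ + 2·E₂; reading off coefficients, c₁ = (6, 6, 9) and c₂ = (-3, 1, 2).
Hence T = (2, 1) ⊗ (1, -1) ⊗ (6, 6, 9) + (3, -2) ⊗ (2, -1) ⊗ (-3, 1, 2), so rank(T) ≤ 2.
These bounds meet, so rank(T) = 2.

2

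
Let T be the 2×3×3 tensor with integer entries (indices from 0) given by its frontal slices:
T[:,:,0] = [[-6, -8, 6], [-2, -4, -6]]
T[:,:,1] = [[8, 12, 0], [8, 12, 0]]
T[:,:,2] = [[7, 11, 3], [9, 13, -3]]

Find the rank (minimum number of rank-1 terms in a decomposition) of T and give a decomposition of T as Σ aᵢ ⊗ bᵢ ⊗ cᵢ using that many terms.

rank(T) = 2

Lower bound: in the mode-3 unfolding of T (rows indexed by k, columns by (i,j)) the 2×2 minor on rows k ∈ {0, 1}, columns (i,j) ∈ {(0,0), (0,1)} is det [[-6, -8], [8, 12]] = -8 ≠ 0, so that unfolding has rank ≥ 2 and hence rank(T) ≥ 2 (CP rank is at least every unfolding rank, though it can be larger).
Upper bound: with S_k = T[:,:,k], the two rank-1 terms a₁b₁ᵀ, a₂b₂ᵀ are the rank-1 members of the pencil x·S₀ + y·S₁.
The 2×2 minor of x·S₀ + y·S₁ on rows {0,1}, columns {0,1} is 8·x² − 16·xy = 8·(x − 2·y)(x), vanishing at (x:y) = (2:1) and (0:1).
M₁ = 2·S₀ + S₁ = [[-4, -4, 12], [4, 4, -12]] = (-4)·[1, -1][1, 1, -3]ᵀ and M₂ = S₁ = [[8, 12, 0], [8, 12, 0]] = 4·[1, 1][2, 3, 0]ᵀ, so take a₁ = [1, -1], b₁ = [1, 1, -3], a₂ = [1, 1], b₂ = [2, 3, 0].
Each slice is an integer combination of E₁ = a₁b₁ᵀ and E₂ = a₂b₂ᵀ: S₀ = −2·E₁ − 2·E₂, S₁ = 4·E₂, S₂ = −E₁ + 4·E₂; reading off coefficients, c₁ = [-2, 0, -1] and c₂ = [-2, 4, 4].
Hence T = [1, -1] ⊗ [1, 1, -3] ⊗ [-2, 0, -1] + [1, 1] ⊗ [2, 3, 0] ⊗ [-2, 4, 4], so rank(T) ≤ 2.
These bounds meet, so rank(T) = 2.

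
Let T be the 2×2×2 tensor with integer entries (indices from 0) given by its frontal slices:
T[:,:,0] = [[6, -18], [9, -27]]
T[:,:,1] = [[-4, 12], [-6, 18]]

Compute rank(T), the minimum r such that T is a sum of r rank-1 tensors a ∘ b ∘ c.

Lower bound: T ≠ 0 (e.g. T[0,0,0] = 6), so rank(T) ≥ 1.
Upper bound: if T = a ∘ b ∘ c then every fibre of T is a multiple of the corresponding factor, so read the factors off the fibres through the nonzero entry T[0,0,0] = 6.
The mode-1 fibre T[:,0,0] = [6, 9] gives a = [2, 3] (primitive direction); the mode-2 fibre T[0,:,0] = [6, -18] gives b = [1, -3]; then c[k] = T[0,0,k] / (a[0]·b[0]) = [6, -4] / 2 = [3, -2].
Expanding [2, 3] ∘ [1, -3] ∘ [3, -2] reproduces all 8 entries of T, so T = [2, 3] ∘ [1, -3] ∘ [3, -2] and rank(T) ≤ 1.
These bounds meet, so rank(T) = 1.

1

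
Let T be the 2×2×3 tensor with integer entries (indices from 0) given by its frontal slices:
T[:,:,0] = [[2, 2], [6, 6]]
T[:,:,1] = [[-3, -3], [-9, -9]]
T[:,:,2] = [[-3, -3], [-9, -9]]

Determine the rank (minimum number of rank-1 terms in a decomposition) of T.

1

Lower bound: T ≠ 0 (e.g. T[0,0,0] = 2), so rank(T) ≥ 1.
Upper bound: if T = a ⊗ b ⊗ c then every fibre of T is a multiple of the corresponding factor, so read the factors off the fibres through the nonzero entry T[0,0,0] = 2.
The mode-1 fibre T[:,0,0] = [2, 6] gives a = [1, 3] (primitive direction); the mode-2 fibre T[0,:,0] = [2, 2] gives b = [1, 1]; then c[k] = T[0,0,k] / (a[0]·b[0]) = [2, -3, -3] / 1 = [2, -3, -3].
Expanding [1, 3] ⊗ [1, 1] ⊗ [2, -3, -3] reproduces all 12 entries of T, so T = [1, 3] ⊗ [1, 1] ⊗ [2, -3, -3] and rank(T) ≤ 1.
These bounds meet, so rank(T) = 1.
Check entry T[0,1,0] = 2: (1)·(1)·(2) = 2.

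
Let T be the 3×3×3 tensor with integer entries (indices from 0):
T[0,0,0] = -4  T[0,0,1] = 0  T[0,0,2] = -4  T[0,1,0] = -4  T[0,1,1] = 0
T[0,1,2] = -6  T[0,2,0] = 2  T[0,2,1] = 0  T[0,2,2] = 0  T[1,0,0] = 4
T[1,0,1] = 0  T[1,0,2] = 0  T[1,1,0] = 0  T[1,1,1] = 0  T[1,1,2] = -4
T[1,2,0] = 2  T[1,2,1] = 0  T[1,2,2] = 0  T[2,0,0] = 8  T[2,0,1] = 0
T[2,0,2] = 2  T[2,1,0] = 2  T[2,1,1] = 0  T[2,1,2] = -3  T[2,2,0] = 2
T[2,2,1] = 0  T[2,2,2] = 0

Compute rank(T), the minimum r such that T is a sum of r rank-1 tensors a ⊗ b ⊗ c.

3

Lower bound: the mode-2 unfolding of T (rows indexed by j, columns by (i,k) = (0,0), (0,1), (0,2), (1,0), (1,1), (1,2), (2,0), (2,1), (2,2)) is [[-4, 0, -4, 4, 0, 0, 8, 0, 2], [-4, 0, -6, 0, 0, -4, 2, 0, -3], [2, 0, 0, 2, 0, 0, 2, 0, 0]].
There the 3×3 minor on rows j ∈ {0, 1, 2}, columns (i,k) ∈ {(0,0), (0,2), (1,0)} is det [[-4, -4, 4], [-4, -6, 0], [2, 0, 2]] = 64 ≠ 0, so this unfolding has rank ≥ 3; CP rank is at least every unfolding rank, so rank(T) ≥ 3. (Unfolding ranks only ever bound the CP rank from below — rank(T) can be strictly larger than all of them — so the matching upper bound has to come from an explicit 3-term decomposition.)
Upper bound: T is a sum of 3 rank-1 terms, T = [1, 1, 1] ⊗ [0, 1, 0] ⊗ [-2, 0, -4] + [1, 1, 1] ⊗ [2, 1, 1] ⊗ [2, 0, 0] + [2, 0, -1] ⊗ [2, 1, 0] ⊗ [-2, 0, -1] (written with every a and b primitive with positive leading entry and the scale carried by c; CP decompositions are not unique, and this one is verified by expanding entrywise), so rank(T) ≤ 3.
These bounds meet, so rank(T) = 3.
Check entry T[1,2,2] = 0: (1)·(0)·(-4) + (1)·(1)·(0) + (0)·(0)·(-1) = 0.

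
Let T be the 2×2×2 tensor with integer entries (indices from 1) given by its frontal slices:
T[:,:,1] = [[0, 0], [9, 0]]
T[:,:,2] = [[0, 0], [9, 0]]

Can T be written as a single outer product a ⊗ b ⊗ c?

Yes

If T = a ⊗ b ⊗ c then every fibre of T is a multiple of the corresponding factor, so read the factors off the fibres through the nonzero entry T[2,1,1] = 9.
The mode-1 fibre T[:,1,1] = [0, 9] gives a = [0, 1] (primitive direction); the mode-2 fibre T[2,:,1] = [9, 0] gives b = [1, 0]; then c[k] = T[2,1,k] / (a[2]·b[1]) = [9, 9] / 1 = [9, 9].
Expanding [0, 1] ⊗ [1, 0] ⊗ [9, 9] reproduces all 8 entries of T, so T = [0, 1] ⊗ [1, 0] ⊗ [9, 9] and rank(T) ≤ 1.
Equivalently every frontal slice T[:,:,k] is c[k] times the rank-1 matrix [0, 1] ⊗ [1, 0]. So T has rank 1 (it is nonzero).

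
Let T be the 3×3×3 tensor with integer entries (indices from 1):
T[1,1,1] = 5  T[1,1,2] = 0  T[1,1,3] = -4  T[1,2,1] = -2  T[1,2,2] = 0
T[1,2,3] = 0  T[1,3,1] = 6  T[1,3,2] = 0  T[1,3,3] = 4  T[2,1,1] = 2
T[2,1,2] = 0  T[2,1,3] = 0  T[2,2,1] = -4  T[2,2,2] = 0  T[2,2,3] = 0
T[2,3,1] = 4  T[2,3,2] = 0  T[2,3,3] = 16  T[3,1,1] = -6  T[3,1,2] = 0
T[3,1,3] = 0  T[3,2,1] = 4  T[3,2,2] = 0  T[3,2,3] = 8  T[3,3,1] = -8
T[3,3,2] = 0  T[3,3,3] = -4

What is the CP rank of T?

3

Lower bound: the mode-1 unfolding of T (rows indexed by i, columns by (j,k) = (1,1), (1,2), (1,3), (2,1), (2,2), (2,3), (3,1), (3,2), (3,3)) is [[5, 0, -4, -2, 0, 0, 6, 0, 4], [2, 0, 0, -4, 0, 0, 4, 0, 16], [-6, 0, 0, 4, 0, 8, -8, 0, -4]].
There the 3×3 minor on rows i ∈ {1, 2, 3}, columns (j,k) ∈ {(1,1), (1,3), (2,1)} is det [[5, -4, -2], [2, 0, -4], [-6, 0, 4]] = -64 ≠ 0, so this unfolding has rank ≥ 3; CP rank is at least every unfolding rank, so rank(T) ≥ 3. (Unfolding ranks only ever bound the CP rank from below — rank(T) can be strictly larger than all of them — so the matching upper bound has to come from an explicit 3-term decomposition.)
Upper bound: T is a sum of 3 rank-1 terms, T = [1, 0, -1] ⊗ [1, 0, 1] ⊗ [4, 0, -4] + [1, 2, -2] ⊗ [1, -2, 2] ⊗ [1, 0, 2] + [1, 2, 0] ⊗ [1, -2, -2] ⊗ [0, 0, -2] (one valid choice — decompositions are not unique — normalised so each a, b is primitive with positive first nonzero entry; check it by expanding all entries), so rank(T) ≤ 3.
These bounds meet, so rank(T) = 3.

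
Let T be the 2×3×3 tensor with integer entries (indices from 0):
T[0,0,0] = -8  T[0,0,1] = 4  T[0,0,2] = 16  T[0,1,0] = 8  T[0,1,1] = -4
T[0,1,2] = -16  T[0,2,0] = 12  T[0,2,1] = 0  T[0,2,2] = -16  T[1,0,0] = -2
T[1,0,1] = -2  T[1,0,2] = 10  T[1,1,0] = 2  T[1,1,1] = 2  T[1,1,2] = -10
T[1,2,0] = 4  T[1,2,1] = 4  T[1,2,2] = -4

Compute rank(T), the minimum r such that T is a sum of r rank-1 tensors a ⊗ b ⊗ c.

3

Lower bound: the mode-3 unfolding of T (rows indexed by k, columns by (i,j) = (0,0), (0,1), (0,2), (1,0), (1,1), (1,2)) is [[-8, 8, 12, -2, 2, 4], [4, -4, 0, -2, 2, 4], [16, -16, -16, 10, -10, -4]].
There the 3×3 minor on rows k ∈ {0, 1, 2}, columns (i,j) ∈ {(0,0), (0,2), (1,0)} is det [[-8, 12, -2], [4, 0, -2], [16, -16, 10]] = -480 ≠ 0, so this unfolding has rank ≥ 3; CP rank is at least every unfolding rank, so rank(T) ≥ 3. (Unfolding ranks only ever bound the CP rank from below — rank(T) can be strictly larger than all of them — so the matching upper bound has to come from an explicit 3-term decomposition.)
Upper bound: T is a sum of 3 rank-1 terms, T = [1, 0] ⊗ [1, -1, -1] ⊗ [-4, 8, 8] + [1, 2] ⊗ [1, -1, 0] ⊗ [0, 0, 4] + [2, 1] ⊗ [1, -1, -2] ⊗ [-2, -2, 2] (written with every a and b primitive with positive leading entry and the scale carried by c; CP decompositions are not unique, and this one is verified by expanding entrywise), so rank(T) ≤ 3.
These bounds meet, so rank(T) = 3.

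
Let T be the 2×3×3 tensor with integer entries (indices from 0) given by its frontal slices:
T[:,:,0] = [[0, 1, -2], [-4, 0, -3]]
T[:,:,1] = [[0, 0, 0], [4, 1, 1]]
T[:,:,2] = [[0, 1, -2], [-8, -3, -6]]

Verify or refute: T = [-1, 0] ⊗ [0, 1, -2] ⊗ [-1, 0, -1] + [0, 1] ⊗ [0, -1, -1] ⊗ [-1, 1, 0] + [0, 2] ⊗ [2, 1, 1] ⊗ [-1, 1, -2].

Reconstruct entry (1,1,0) from the claimed factors: Σₗ aₗ[1]bₗ[1]cₗ[0] = (0)·(1)·(-1) + (1)·(-1)·(-1) + (2)·(1)·(-1) = -1, but T[1,1,0] = 0. The claim is false.

No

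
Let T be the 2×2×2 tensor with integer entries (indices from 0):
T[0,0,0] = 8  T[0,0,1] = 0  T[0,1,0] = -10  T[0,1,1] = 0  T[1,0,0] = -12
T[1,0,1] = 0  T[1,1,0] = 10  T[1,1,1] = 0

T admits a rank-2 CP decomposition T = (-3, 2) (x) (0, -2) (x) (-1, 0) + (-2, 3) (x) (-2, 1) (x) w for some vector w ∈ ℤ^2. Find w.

Subtract the known terms from T to get the rank-1 residual R = (-2, 3) (x) (-2, 1) (x) w, so R[i,j,k] = a[i]·b[j]·w[k]. Pick indices with nonzero a[0]·b[0] = (-2)·(-2) = 4. Only the fibre through (0,0,·) is needed: R[0,0,:] = T[0,0,:] − Σₗ aₗ[0]bₗ[0]cₗ = [8, 0] − (-3)·(0)·(-1, 0) = [8, 0]. Then w[k] = R[0,0,k] / 4 for each k, giving w = [8, 0] / 4 = (2, 0).

w = (2, 0)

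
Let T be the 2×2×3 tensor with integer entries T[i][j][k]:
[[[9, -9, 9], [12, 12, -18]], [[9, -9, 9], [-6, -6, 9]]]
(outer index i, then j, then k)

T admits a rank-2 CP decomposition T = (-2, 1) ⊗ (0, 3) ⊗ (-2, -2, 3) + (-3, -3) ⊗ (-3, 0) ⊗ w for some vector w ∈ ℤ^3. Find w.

w = (1, -1, 1)

Subtract the known terms from T to get the rank-1 residual R = (-3, -3) ⊗ (-3, 0) ⊗ w, so R[i,j,k] = a[i]·b[j]·w[k]. Pick indices with nonzero a[0]·b[0] = (-3)·(-3) = 9. Only the fibre through (0,0,·) is needed: R[0,0,:] = T[0,0,:] − Σₗ aₗ[0]bₗ[0]cₗ = [9, -9, 9] − (-2)·(0)·(-2, -2, 3) = [9, -9, 9]. Then w[k] = R[0,0,k] / 9 for each k, giving w = [9, -9, 9] / 9 = (1, -1, 1).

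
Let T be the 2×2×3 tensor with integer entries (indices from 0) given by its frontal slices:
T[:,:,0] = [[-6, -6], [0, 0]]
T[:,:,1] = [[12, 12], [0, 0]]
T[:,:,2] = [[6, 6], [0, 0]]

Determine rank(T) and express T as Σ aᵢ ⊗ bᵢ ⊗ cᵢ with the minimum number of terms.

Lower bound: T ≠ 0 (e.g. T[0,0,0] = -6), so rank(T) ≥ 1.
Upper bound: the mode-1 fibre T[:,0,0] = [-6, 0] gives a = [1, 0] (primitive direction); the mode-2 fibre T[0,:,0] = [-6, -6] gives b = [1, 1]; then c[k] = T[0,0,k] / (a[0]·b[0]) = [-6, 12, 6] / 1 = [-6, 12, 6].
Expanding [1, 0] ⊗ [1, 1] ⊗ [-6, 12, 6] reproduces all 12 entries of T, so T = [1, 0] ⊗ [1, 1] ⊗ [-6, 12, 6] and rank(T) ≤ 1.
These bounds meet, so rank(T) = 1.

rank(T) = 1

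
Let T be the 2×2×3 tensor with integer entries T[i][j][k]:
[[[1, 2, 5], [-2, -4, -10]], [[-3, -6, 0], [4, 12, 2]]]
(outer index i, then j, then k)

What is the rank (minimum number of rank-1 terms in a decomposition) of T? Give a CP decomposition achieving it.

Lower bound: the mode-3 unfolding of T (rows indexed by k, columns by (i,j) = (0,0), (0,1), (1,0), (1,1)) is [[1, -2, -3, 4], [2, -4, -6, 12], [5, -10, 0, 2]].
There the 3×3 minor on rows k ∈ {0, 1, 2}, columns (i,j) ∈ {(0,0), (1,0), (1,1)} is det [[1, -3, 4], [2, -6, 12], [5, 0, 2]] = -60 ≠ 0, so this unfolding has rank ≥ 3; CP rank is at least every unfolding rank, so rank(T) ≥ 3. (Flattening ranks never certify an upper bound on CP rank; for that we must actually write T with 3 rank-1 terms.)
Upper bound: T is a sum of 3 rank-1 terms, T = [0, 1] ⊗ [0, 1] ⊗ [-2, 0, 2] + [1, 2] ⊗ [1, -2] ⊗ [-1, -2, 1] + [2, -1] ⊗ [1, -2] ⊗ [1, 2, 2] (one valid choice — decompositions are not unique — normalised so each a, b is primitive with positive first nonzero entry; check it by expanding all entries), so rank(T) ≤ 3.
These bounds meet, so rank(T) = 3.

rank(T) = 3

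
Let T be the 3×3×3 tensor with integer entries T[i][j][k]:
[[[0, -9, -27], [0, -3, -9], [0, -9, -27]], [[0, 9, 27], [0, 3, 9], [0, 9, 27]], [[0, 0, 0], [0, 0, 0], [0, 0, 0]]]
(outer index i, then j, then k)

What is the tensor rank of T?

1

Lower bound: T ≠ 0 (e.g. T[0,0,1] = -9), so rank(T) ≥ 1.
Upper bound: if T = a (x) b (x) c then every fibre of T is a multiple of the corresponding factor, so read the factors off the fibres through the nonzero entry T[0,0,1] = -9.
The mode-1 fibre T[:,0,1] = [-9, 9, 0] gives a = [1, -1, 0] (primitive direction); the mode-2 fibre T[0,:,1] = [-9, -3, -9] gives b = [3, 1, 3]; then c[k] = T[0,0,k] / (a[0]·b[0]) = [0, -9, -27] / 3 = [0, -3, -9].
Expanding [1, -1, 0] (x) [3, 1, 3] (x) [0, -3, -9] reproduces all 27 entries of T, so T = [1, -1, 0] (x) [3, 1, 3] (x) [0, -3, -9] and rank(T) ≤ 1.
These bounds meet, so rank(T) = 1.
Check entry T[2,2,2] = 0: (0)·(3)·(-9) = 0.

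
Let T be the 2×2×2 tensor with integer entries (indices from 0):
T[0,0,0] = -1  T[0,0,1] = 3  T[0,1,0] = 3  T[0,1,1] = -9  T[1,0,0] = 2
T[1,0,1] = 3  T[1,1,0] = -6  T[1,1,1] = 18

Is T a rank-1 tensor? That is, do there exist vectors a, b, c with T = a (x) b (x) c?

The mode-2 unfolding of T (rows indexed by j, columns by (i,k) = (0,0), (0,1), (1,0), (1,1)) is [[-1, 3, 2, 3], [3, -9, -6, 18]].
There the 2×2 minor on rows j ∈ {0, 1}, columns (i,k) ∈ {(0,0), (1,1)} is det [[-1, 3], [3, 18]] = -27 ≠ 0, so this unfolding has rank ≥ 2; CP rank is at least every unfolding rank, so rank(T) ≥ 2.
In particular rank(T) ≥ 2 > 1, so T is not rank-1.

No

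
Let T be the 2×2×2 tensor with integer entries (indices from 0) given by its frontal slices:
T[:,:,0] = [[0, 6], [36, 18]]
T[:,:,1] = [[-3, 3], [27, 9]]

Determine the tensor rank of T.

2

Lower bound: in the mode-2 unfolding of T (rows indexed by j, columns by (i,k)) the 2×2 minor on rows j ∈ {0, 1}, columns (i,k) ∈ {(0,0), (0,1)} is det [[0, -3], [6, 3]] = 18 ≠ 0, so that unfolding has rank ≥ 2 and hence rank(T) ≥ 2 (CP rank is at least every unfolding rank, though it can be larger).
Upper bound: with S_k = T[:,:,k], the two rank-1 terms a₁b₁ᵀ, a₂b₂ᵀ are the rank-1 members of the pencil x·S₀ + y·S₁.
det(x·S₀ + y·S₁) is −216·x² − 324·xy − 108·y² = (-108)·(x + y)(2·x + y), vanishing at (x:y) = (1:-1) and (1:-2).
M₁ = S₀ − S₁ = [[3, 3], [9, 9]] = 3·[1, 3][1, 1]ᵀ and M₂ = S₀ − 2·S₁ = [[6, 0], [-18, 0]] = 6·[1, -3][1, 0]ᵀ, so take a₁ = [1, 3], b₁ = [1, 1], a₂ = [1, -3], b₂ = [1, 0].
Each slice is an integer combination of E₁ = a₁b₁ᵀ and E₂ = a₂b₂ᵀ: S₀ = 6·E₁ − 6·E₂, S₁ = 3·E₁ − 6·E₂; reading off coefficients, c₁ = [6, 3] and c₂ = [-6, -6].
Hence T = [1, 3] (x) [1, 1] (x) [6, 3] + [1, -3] (x) [1, 0] (x) [-6, -6], so rank(T) ≤ 2.
These bounds meet, so rank(T) = 2.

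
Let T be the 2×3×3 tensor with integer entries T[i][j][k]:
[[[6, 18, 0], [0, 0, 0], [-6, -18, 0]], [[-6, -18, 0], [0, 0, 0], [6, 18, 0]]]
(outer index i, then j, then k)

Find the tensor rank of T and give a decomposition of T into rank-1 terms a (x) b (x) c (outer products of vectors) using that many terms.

Lower bound: T ≠ 0 (e.g. T[0,0,0] = 6), so rank(T) ≥ 1.
Upper bound: if T = a (x) b (x) c then every fibre of T is a multiple of the corresponding factor, so read the factors off the fibres through the nonzero entry T[0,0,0] = 6.
The mode-1 fibre T[:,0,0] = [6, -6] gives a = [1, -1] (primitive direction); the mode-2 fibre T[0,:,0] = [6, 0, -6] gives b = [1, 0, -1]; then c[k] = T[0,0,k] / (a[0]·b[0]) = [6, 18, 0] / 1 = [6, 18, 0].
Expanding [1, -1] (x) [1, 0, -1] (x) [6, 18, 0] reproduces all 18 entries of T, so T = [1, -1] (x) [1, 0, -1] (x) [6, 18, 0] and rank(T) ≤ 1.
These bounds meet, so rank(T) = 1.

rank(T) = 1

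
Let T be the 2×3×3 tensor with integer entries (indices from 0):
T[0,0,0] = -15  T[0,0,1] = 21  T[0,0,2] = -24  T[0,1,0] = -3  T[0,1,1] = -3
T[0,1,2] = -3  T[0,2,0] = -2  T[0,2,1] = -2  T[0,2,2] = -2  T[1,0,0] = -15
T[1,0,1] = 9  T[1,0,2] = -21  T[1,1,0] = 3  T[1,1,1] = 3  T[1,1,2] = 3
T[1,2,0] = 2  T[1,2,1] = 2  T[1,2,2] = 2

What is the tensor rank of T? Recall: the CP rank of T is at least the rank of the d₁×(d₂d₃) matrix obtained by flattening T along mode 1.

Lower bound: in the mode-2 unfolding of T (rows indexed by j, columns by (i,k)) the 2×2 minor on rows j ∈ {0, 1}, columns (i,k) ∈ {(0,0), (0,1)} is det [[-15, 21], [-3, -3]] = 108 ≠ 0, so that unfolding has rank ≥ 2 and hence rank(T) ≥ 2 (CP rank is at least every unfolding rank, though it can be larger).
Upper bound: with S_k = T[:,:,k], the two rank-1 terms a₁b₁ᵀ, a₂b₂ᵀ are the rank-1 members of the pencil x·S₀ + y·S₁.
The 2×2 minor of x·S₀ + y·S₁ on rows {0,1}, columns {0,1} is −90·x² + 90·y² = (-90)·(x − y)(x + y), vanishing at (x:y) = (1:1) and (1:-1).
M₁ = S₀ + S₁ = [[6, -6, -4], [-6, 6, 4]] = 2·[1, -1][3, -3, -2]ᵀ and M₂ = S₀ − S₁ = [[-36, 0, 0], [-24, 0, 0]] = (-12)·[3, 2][1, 0, 0]ᵀ, so take a₁ = [1, -1], b₁ = [3, -3, -2], a₂ = [3, 2], b₂ = [1, 0, 0].
Each slice is an integer combination of E₁ = a₁b₁ᵀ and E₂ = a₂b₂ᵀ: S₀ = E₁ − 6·E₂, S₁ = E₁ + 6·E₂, S₂ = E₁ − 9·E₂; reading off coefficients, c₁ = [1, 1, 1] and c₂ = [-6, 6, -9].
Hence T = [1, -1] ⊗ [3, -3, -2] ⊗ [1, 1, 1] + [3, 2] ⊗ [1, 0, 0] ⊗ [-6, 6, -9], so rank(T) ≤ 2.
These bounds meet, so rank(T) = 2.

2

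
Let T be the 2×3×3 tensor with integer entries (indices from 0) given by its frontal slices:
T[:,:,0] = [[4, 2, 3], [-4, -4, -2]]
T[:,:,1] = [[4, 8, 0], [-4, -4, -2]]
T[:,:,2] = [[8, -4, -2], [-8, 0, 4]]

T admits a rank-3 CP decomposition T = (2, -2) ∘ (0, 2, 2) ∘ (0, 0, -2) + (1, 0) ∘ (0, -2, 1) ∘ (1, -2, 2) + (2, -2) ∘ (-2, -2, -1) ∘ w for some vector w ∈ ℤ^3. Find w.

Subtract the known terms from T to get the rank-1 residual R = (2, -2) ∘ (-2, -2, -1) ∘ w, so R[i,j,k] = a[i]·b[j]·w[k]. Pick indices with nonzero a[0]·b[0] = (2)·(-2) = -4. Only the fibre through (0,0,·) is needed: R[0,0,:] = T[0,0,:] − Σₗ aₗ[0]bₗ[0]cₗ = [4, 4, 8] − (2)·(0)·(0, 0, -2) − (1)·(0)·(1, -2, 2) = [4, 4, 8]. Then w[k] = R[0,0,k] / -4 for each k, giving w = [4, 4, 8] / -4 = (-1, -1, -2).

w = (-1, -1, -2)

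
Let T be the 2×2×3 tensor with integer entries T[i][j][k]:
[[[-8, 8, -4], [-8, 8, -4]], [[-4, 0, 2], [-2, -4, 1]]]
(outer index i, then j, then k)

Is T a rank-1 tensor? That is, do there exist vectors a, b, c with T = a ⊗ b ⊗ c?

No

The mode-3 unfolding of T (rows indexed by k, columns by (i,j) = (0,0), (0,1), (1,0), (1,1)) is [[-8, -8, -4, -2], [8, 8, 0, -4], [-4, -4, 2, 1]].
There the 3×3 minor on rows k ∈ {0, 1, 2}, columns (i,j) ∈ {(0,0), (1,0), (1,1)} is det [[-8, -4, -2], [8, 0, -4], [-4, 2, 1]] = -128 ≠ 0, so this unfolding has rank ≥ 3; CP rank is at least every unfolding rank, so rank(T) ≥ 3.
In particular rank(T) ≥ 3 > 1, so T is not rank-1.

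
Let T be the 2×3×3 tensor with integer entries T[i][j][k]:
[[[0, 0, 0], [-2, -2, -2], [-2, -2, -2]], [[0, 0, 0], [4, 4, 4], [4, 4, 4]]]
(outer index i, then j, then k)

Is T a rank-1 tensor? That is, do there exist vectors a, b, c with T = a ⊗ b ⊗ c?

If T = a ⊗ b ⊗ c then every fibre of T is a multiple of the corresponding factor, so read the factors off the fibres through the nonzero entry T[0,1,0] = -2.
The mode-1 fibre T[:,1,0] = [-2, 4] gives a = [1, -2] (primitive direction); the mode-2 fibre T[0,:,0] = [0, -2, -2] gives b = [0, 1, 1]; then c[k] = T[0,1,k] / (a[0]·b[1]) = [-2, -2, -2] / 1 = [-2, -2, -2].
Expanding [1, -2] ⊗ [0, 1, 1] ⊗ [-2, -2, -2] reproduces all 18 entries of T, so T = [1, -2] ⊗ [0, 1, 1] ⊗ [-2, -2, -2] and rank(T) ≤ 1.
Equivalently every frontal slice T[:,:,k] is c[k] times the rank-1 matrix [1, -2] ⊗ [0, 1, 1]. So T has rank 1 (it is nonzero).

Yes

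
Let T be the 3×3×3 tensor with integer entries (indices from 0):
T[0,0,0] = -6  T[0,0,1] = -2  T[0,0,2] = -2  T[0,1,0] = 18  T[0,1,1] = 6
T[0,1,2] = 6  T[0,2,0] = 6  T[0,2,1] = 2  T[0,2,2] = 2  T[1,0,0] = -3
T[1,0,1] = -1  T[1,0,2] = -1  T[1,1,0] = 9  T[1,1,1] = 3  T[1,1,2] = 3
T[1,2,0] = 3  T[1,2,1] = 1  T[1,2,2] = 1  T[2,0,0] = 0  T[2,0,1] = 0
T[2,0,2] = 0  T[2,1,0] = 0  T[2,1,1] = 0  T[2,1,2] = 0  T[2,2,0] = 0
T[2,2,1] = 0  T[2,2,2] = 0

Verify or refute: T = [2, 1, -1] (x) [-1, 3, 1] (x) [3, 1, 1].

No

Reconstruct entry (2,0,0) from the claimed factors: Σₗ aₗ[2]bₗ[0]cₗ[0] = (-1)·(-1)·(3) = 3, but T[2,0,0] = 0. The claim is false.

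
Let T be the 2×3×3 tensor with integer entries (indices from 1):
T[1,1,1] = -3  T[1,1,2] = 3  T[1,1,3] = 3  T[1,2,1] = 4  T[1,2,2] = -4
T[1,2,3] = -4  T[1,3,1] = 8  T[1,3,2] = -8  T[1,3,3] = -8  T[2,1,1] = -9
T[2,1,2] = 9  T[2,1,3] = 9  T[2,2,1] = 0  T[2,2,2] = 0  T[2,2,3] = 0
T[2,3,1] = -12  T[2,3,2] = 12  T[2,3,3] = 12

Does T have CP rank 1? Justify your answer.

No

The mode-1 unfolding of T (rows indexed by i, columns by (j,k) = (1,1), (1,2), (1,3), (2,1), (2,2), (2,3), (3,1), (3,2), (3,3)) is [[-3, 3, 3, 4, -4, -4, 8, -8, -8], [-9, 9, 9, 0, 0, 0, -12, 12, 12]].
There the 2×2 minor on rows i ∈ {1, 2}, columns (j,k) ∈ {(1,1), (2,1)} is det [[-3, 4], [-9, 0]] = 36 ≠ 0, so this unfolding has rank ≥ 2; CP rank is at least every unfolding rank, so rank(T) ≥ 2.
In particular rank(T) ≥ 2 > 1, so T is not rank-1.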